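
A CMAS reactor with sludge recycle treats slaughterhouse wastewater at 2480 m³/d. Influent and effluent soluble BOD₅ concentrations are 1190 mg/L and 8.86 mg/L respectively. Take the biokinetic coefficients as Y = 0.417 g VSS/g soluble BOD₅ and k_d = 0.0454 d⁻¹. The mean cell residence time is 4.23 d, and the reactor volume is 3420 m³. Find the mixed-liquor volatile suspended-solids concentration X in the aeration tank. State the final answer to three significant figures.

From V·X·(1 + k_d·θ_c) = Y·Q·(S₀ − S)·θ_c: X = 0.417 × 2480 × (1190 − 8.86) × 4.23 / [3420 × (1 + 0.0454 × 4.23)] = 1267 mg/L.

X ≈ 1270 mg/L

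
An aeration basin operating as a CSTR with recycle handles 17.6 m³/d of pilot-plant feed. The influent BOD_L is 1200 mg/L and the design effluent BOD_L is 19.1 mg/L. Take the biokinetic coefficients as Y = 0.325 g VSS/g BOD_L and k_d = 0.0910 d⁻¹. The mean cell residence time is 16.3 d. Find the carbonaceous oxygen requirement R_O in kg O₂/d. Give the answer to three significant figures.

The observed yield is Y_obs = Y/(1 + k_d·θ_c) = 0.325 / (1 + 0.0910 × 16.3) = 0.325 / 2.483 = 0.1309 g VSS per g BOD_L removed.
Mass of BOD_L removed per day: Q(S₀ − S) = 17.6 × 1181 g/m³ = 20.78 kg/d.
Biomass synthesised: P_X = Y_obs × 20.78 = 2.720 kg VSS/d.
R_O = Q·ΔS − 1.42 P_X = 20.78 − 3.862 = 16.92 kg O₂/d.

R_O ≈ 16.9 kg O₂/d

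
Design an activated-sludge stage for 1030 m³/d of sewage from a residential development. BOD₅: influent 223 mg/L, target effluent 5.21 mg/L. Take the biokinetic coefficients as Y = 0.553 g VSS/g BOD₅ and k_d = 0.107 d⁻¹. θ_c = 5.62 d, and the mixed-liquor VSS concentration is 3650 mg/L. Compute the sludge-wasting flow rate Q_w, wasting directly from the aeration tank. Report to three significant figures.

Q_w ≈ 21.2 m³/d

From the SRT design equation V = Y Q (S₀−S) θ_c / [X (1 + k_d θ_c)] = 0.553 × 1030 × (223 − 5.21) × 5.62 / [3650 × (1 + 0.107 × 5.62)] = 6.97×10^5 / 5845 = 119.3 m³.
For wasting at MLVSS concentration, Q_w = V/θ_c = 119.3/5.62 = 21.22 m³/d.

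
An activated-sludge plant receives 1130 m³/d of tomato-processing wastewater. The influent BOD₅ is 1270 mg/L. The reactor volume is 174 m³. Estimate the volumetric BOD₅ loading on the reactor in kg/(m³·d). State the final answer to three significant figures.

Applied BOD₅ load per unit volume = Q·S₀/V = (1130 × 1270/1000)/174.0 = 8.248 kg BOD₅·m⁻³·d⁻¹.

L_v ≈ 8.25 kg BOD₅/(m³·d)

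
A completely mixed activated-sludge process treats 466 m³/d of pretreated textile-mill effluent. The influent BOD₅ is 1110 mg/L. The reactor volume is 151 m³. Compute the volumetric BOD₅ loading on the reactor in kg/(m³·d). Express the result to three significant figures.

L_v ≈ 3.43 kg BOD₅/(m³·d)

L_v = Q S₀ / V = 466 × 1110 × 10⁻³ / 151.0 = 3.426 kg/(m³·d).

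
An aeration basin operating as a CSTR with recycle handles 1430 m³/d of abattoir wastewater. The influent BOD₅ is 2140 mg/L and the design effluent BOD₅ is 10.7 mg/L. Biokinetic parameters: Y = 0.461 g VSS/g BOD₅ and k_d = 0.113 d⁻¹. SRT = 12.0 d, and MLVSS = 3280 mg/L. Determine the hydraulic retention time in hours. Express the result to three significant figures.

From the SRT design equation V = Y Q (S₀−S) θ_c / [X (1 + k_d θ_c)] = 0.461 × 1430 × (2140 − 10.7) × 12.0 / [3280 × (1 + 0.113 × 12.0)] = 1.68×10^7 / 7728 = 2180 m³.
τ = V/Q = 2180/1430 = 1.524 d, or 36.58 h.

τ ≈ 36.6 h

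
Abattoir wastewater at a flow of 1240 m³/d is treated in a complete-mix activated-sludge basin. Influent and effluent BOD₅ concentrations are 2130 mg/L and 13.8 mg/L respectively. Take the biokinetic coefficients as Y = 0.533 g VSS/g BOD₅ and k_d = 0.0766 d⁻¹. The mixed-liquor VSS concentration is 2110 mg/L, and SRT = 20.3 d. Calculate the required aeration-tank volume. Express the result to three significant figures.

From the SRT design equation V = Y Q (S₀−S) θ_c / [X (1 + k_d θ_c)] = 0.533 × 1240 × (2130 − 13.8) × 20.3 / [2110 × (1 + 0.0766 × 20.3)] = 2.84×10^7 / 5391 = 5267 m³.

V ≈ 5270 m³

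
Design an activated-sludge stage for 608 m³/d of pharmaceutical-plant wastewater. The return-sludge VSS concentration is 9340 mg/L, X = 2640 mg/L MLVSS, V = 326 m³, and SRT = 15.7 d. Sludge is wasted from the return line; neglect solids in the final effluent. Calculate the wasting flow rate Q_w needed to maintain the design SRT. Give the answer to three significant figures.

Q_w ≈ 5.87 m³/d

θ_c = V·X/(Q_w·X_r) when wasting from the recycle, so Q_w = V·X/(θ_c·X_r) = 326.0 × 2640 / (15.7 × 9340) = 5.869 m³/d.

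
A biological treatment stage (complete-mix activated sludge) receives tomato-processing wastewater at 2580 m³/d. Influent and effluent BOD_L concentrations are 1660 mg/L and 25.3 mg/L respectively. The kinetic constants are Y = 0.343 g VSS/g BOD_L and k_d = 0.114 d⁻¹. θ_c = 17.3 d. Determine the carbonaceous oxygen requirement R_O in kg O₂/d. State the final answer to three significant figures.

Observed yield with endogenous decay: Y_obs = Y / (1 + k_d·θ_c) = 0.343 / (1 + 0.114 × 17.3) = 0.343 / 2.972 = 0.1154 g VSS/g BOD_L.
Q·(S₀ − S) = 2580 × (1660 − 25.3) × 10⁻³ = 4218 kg/d removed.
Net sludge production P_X = 0.1154 × 4218 = 486.7 kg VSS/d.
R_O = Q·(S₀ − S) − 1.42·P_X = 4218 − 1.42 × 486.7 = 3526 kg O₂/d.

R_O ≈ 3530 kg O₂/d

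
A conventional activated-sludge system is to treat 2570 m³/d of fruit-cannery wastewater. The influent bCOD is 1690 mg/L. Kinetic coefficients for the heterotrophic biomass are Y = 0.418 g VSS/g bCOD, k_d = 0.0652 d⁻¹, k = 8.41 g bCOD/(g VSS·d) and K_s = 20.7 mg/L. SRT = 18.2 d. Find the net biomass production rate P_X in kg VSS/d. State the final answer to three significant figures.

P_X ≈ 830 kg VSS/d

For a completely mixed reactor with recycle the Lawrence–McCarty relation gives S = K_s·(1 + k_d·θ_c) / [θ_c·(Y·k − k_d) − 1] = 20.7 × (1 + 0.0652 × 18.2) / [18.2 × (0.418 × 8.41 − 0.0652) − 1] = 45.26 / 61.79 = 0.7325 mg/L.
Observed yield with endogenous decay: Y_obs = Y / (1 + k_d·θ_c) = 0.418 / (1 + 0.0652 × 18.2) = 0.418 / 2.187 = 0.1912 g VSS/g bCOD.
Substrate removed = Q·(S₀ − S) = 2570 m³/d × (1690 − 0.732) g/m³ = 4.34×10^6 g/d = 4341 kg/d.
Biomass produced: P_X = Y_obs·Q·ΔS = 0.1912 × 4341 ≈ 829.9 kg VSS/d.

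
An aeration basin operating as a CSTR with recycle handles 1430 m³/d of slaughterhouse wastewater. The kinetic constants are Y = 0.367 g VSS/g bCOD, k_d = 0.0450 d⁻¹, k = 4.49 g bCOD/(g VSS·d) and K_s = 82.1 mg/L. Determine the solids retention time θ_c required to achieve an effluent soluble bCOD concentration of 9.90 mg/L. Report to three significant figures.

θ_c ≈ 7.56 d

Specific growth rate at S = 9.90 mg/L: μ = YkS/(K_s+S) = 0.367·4.49·9.90/(82.1+9.90) = 0.1773 d⁻¹.
Then 1/θ_c = μ − k_d = 0.1773 − 0.0450 = 0.1323 d⁻¹, giving θ_c = 7.557 d.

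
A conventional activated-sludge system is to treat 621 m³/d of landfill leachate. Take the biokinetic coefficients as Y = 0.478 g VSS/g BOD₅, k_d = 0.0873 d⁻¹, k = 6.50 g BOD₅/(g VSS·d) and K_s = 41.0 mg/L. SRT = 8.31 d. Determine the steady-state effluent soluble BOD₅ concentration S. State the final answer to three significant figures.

Effluent substrate depends only on kinetics and SRT: S = K_s(1 + k_d θ_c) / [θ_c(Yk − k_d) − 1] = 41.0 × (1 + 0.0873 × 8.31) / [8.31 × (0.478 × 6.50 − 0.0873) − 1] = 70.74 / 24.09 = 2.936 mg/L.

S ≈ 2.94 mg/L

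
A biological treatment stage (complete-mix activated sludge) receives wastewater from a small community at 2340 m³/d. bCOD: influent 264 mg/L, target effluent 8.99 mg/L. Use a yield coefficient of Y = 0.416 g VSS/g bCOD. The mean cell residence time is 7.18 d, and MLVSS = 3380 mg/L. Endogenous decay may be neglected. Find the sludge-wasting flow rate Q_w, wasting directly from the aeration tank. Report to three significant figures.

V·X = Y·Q·ΔS·θ_c gives V = 0.416 × 2340 × (264 − 8.99) × 7.18 / 3380 = 527.3 m³.
With mixed-liquor wasting, θ_c = V/Q_w, so Q_w = V/θ_c = 527.3/7.18 = 73.44 m³/d.

Q_w ≈ 73.4 m³/d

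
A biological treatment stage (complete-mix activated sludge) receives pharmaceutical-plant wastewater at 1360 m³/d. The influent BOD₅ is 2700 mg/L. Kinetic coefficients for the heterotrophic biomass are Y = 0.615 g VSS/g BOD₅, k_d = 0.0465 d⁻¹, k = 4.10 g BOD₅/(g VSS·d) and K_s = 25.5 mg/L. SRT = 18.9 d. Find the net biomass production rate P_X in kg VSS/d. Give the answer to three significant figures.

Effluent substrate depends only on kinetics and SRT: S = K_s(1 + k_d θ_c) / [θ_c(Yk − k_d) − 1] = 25.5 × (1 + 0.0465 × 18.9) / [18.9 × (0.615 × 4.10 − 0.0465) − 1] = 47.91 / 45.78 = 1.047 mg/L.
Y_obs = Y / (1 + k_d θ_c) = 0.615 / (1 + 0.0465 × 18.9) = 0.615 / 1.879 = 0.3273.
Substrate removed = Q·(S₀ − S) = 1360 m³/d × (2700 − 1.05) g/m³ = 3.67×10^6 g/d = 3671 kg/d.
Biomass produced: P_X = Y_obs·Q·ΔS = 0.3273 × 3671 ≈ 1201 kg VSS/d.

P_X ≈ 1200 kg VSS/d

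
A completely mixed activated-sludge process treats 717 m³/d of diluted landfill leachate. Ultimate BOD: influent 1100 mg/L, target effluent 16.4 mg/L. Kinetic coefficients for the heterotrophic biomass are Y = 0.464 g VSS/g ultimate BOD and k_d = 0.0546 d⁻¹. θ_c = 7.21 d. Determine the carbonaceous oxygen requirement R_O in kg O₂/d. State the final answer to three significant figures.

R_O ≈ 410 kg O₂/d

Observed yield with endogenous decay: Y_obs = Y / (1 + k_d·θ_c) = 0.464 / (1 + 0.0546 × 7.21) = 0.464 / 1.394 = 0.3329 g VSS/g ultimate BOD.
Substrate removed = Q·(S₀ − S) = 717 m³/d × (1100 − 16.4) g/m³ = 7.77×10^5 g/d = 776.9 kg/d.
Biomass synthesised: P_X = Y_obs × 776.9 = 258.7 kg VSS/d.
R_O = Q·ΔS − 1.42 P_X = 776.9 − 367.3 = 409.6 kg O₂/d.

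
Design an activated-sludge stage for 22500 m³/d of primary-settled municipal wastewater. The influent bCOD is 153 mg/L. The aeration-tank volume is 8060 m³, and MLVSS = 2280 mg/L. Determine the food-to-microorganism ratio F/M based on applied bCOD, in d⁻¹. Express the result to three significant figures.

F/M ≈ 0.187 d⁻¹

Food-to-microorganism ratio F/M = Q S₀ / (V X) = 22500 × 153 / (8060 × 2280) = 0.1873 d⁻¹.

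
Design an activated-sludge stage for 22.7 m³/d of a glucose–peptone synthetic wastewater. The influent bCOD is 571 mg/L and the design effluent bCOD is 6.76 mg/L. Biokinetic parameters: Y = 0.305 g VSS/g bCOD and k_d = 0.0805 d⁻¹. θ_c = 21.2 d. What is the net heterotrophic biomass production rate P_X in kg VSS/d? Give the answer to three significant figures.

P_X ≈ 1.44 kg VSS/d

The observed yield is Y_obs = Y/(1 + k_d·θ_c) = 0.305 / (1 + 0.0805 × 21.2) = 0.305 / 2.707 = 0.1127 g VSS per g bCOD removed.
ΔS = 571 − 6.76 = 564.2 mg/L, so the substrate removal rate is 22.7 × 564.2/1000 = 12.81 kg bCOD/d.
Net biomass production P_X = Y_obs × Q·(S₀ − S) = 0.1127 × 12.81 = 1.443 kg VSS/d.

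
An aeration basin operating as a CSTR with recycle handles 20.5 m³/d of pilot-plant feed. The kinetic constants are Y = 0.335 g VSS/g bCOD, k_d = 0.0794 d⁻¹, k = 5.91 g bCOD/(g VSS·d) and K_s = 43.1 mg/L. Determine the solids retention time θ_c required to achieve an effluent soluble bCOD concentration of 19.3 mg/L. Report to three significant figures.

Specific growth rate at S = 19.3 mg/L: μ = YkS/(K_s+S) = 0.335·5.91·19.3/(43.1+19.3) = 0.6124 d⁻¹.
1/θ_c = 0.6124 − 0.0794 = 0.5330 d⁻¹, so θ_c = 1.876 d.

θ_c ≈ 1.88 d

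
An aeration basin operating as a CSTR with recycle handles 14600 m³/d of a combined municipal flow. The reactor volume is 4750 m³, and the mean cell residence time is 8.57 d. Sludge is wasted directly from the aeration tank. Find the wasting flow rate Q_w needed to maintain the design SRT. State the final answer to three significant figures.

Wasting from the aeration tank: Q_w = V / θ_c = 4750 / 8.57 = 554.3 m³/d.

Q_w ≈ 554 m³/d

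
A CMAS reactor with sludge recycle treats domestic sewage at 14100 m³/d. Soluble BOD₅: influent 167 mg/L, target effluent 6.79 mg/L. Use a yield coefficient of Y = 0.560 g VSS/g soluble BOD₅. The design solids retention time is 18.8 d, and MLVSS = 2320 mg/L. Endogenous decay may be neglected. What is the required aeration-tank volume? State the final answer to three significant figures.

V ≈ 10300 m³

V·X = Y·Q·ΔS·θ_c gives V = 0.560 × 14100 × (167 − 6.79) × 18.8 / 2320 = 10251 m³.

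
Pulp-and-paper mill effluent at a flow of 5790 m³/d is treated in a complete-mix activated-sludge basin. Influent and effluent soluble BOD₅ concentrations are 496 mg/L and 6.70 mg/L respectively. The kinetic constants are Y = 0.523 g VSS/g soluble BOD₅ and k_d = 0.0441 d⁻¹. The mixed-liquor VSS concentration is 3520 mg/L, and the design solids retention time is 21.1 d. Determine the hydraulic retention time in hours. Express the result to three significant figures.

τ ≈ 19.1 h

From the SRT design equation V = Y Q (S₀−S) θ_c / [X (1 + k_d θ_c)] = 0.523 × 5790 × (496 − 6.70) × 21.1 / [3520 × (1 + 0.0441 × 21.1)] = 3.13×10^7 / 6795 = 4601 m³.
τ = V/Q = 4601/5790 = 0.7946 d, or 19.07 h.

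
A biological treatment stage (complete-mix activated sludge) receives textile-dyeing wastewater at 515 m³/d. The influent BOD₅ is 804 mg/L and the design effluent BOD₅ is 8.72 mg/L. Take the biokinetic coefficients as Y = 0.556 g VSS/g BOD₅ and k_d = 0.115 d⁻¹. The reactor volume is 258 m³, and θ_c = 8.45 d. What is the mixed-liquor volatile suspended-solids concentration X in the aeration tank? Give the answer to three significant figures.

X ≈ 3780 mg/L

Solving the biomass balance for X: X = Y Q (S₀−S) θ_c / [V (1+k_d θ_c)] = 0.556 × 515 × (804 − 8.72) × 8.45 / [258 × (1 + 0.115 × 8.45)] = 3783 mg/L.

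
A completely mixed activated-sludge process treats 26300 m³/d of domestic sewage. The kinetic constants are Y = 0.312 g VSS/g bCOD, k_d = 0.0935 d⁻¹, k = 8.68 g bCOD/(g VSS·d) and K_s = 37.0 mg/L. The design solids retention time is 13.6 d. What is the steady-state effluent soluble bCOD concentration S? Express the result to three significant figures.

S ≈ 2.43 mg/L

Effluent substrate depends only on kinetics and SRT: S = K_s(1 + k_d θ_c) / [θ_c(Yk − k_d) − 1] = 37.0 × (1 + 0.0935 × 13.6) / [13.6 × (0.312 × 8.68 − 0.0935) − 1] = 84.05 / 34.56 = 2.432 mg/L.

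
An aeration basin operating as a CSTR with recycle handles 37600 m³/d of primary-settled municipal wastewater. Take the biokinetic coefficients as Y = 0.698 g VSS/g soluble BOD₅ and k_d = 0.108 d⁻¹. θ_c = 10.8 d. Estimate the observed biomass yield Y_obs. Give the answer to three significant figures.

Y_obs = Y / (1 + k_d θ_c) = 0.698 / (1 + 0.108 × 10.8) = 0.698 / 2.166 = 0.3222.

Y_obs ≈ 0.322 g VSS/g soluble BOD₅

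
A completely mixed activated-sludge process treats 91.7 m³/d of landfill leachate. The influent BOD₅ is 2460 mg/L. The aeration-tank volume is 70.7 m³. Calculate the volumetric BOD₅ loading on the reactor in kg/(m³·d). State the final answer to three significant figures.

L_v ≈ 3.19 kg BOD₅/(m³·d)

Applied BOD₅ load per unit volume = Q·S₀/V = (91.7 × 2460/1000)/70.70 = 3.191 kg BOD₅·m⁻³·d⁻¹.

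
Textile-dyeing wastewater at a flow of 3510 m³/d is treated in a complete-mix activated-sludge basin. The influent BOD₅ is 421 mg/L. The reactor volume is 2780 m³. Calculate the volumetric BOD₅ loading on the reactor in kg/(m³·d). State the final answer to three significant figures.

L_v ≈ 0.532 kg BOD₅/(m³·d)

Volumetric loading L_v = Q·S₀ / V = 3510 × 421 g/m³ / 2780 m³ = 531.6 g/(m³·d) = 0.5316 kg BOD₅/(m³·d).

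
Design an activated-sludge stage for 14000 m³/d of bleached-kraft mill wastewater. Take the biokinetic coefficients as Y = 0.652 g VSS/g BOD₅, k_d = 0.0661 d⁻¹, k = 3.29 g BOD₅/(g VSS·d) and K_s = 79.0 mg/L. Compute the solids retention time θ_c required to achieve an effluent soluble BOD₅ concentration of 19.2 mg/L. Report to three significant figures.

At the target effluent, Y k S/(K_s+S) = 0.652×3.29×19.2/98.20 = 0.4194 d⁻¹.
1/θ_c = 0.4194 − 0.0661 = 0.3533 d⁻¹, so θ_c = 2.830 d.

θ_c ≈ 2.83 d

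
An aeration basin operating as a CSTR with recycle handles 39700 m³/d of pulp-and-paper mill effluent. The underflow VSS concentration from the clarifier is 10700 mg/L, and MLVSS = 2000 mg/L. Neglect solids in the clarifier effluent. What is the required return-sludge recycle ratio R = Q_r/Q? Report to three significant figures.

Mass balance around the secondary clarifier (neglecting effluent solids): R = X / (X_r − X) = 2000 / (10700 − 2000) = 0.2299.

R ≈ 0.230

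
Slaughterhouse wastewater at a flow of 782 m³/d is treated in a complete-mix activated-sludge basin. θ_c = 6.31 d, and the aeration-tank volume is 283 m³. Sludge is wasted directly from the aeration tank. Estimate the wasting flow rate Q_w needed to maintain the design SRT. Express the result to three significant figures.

Q_w ≈ 44.8 m³/d

Wasting from the aeration tank: Q_w = V / θ_c = 283.0 / 6.31 = 44.85 m³/d.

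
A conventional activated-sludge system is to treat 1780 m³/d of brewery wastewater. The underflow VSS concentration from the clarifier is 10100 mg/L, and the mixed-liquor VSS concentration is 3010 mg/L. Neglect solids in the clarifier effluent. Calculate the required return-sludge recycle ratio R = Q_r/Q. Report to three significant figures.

R ≈ 0.425

R = Q_r/Q = X/(X_r − X) = 3010 / (10100 − 3010) = 0.4245.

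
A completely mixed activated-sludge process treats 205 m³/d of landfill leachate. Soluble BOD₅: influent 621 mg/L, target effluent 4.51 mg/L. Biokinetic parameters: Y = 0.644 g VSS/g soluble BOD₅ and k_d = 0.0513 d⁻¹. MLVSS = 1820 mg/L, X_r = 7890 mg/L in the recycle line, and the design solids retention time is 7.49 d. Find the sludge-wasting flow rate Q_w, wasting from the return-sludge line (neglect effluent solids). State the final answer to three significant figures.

Rearranging the biomass balance for a CMAS with decay, V = Y·Q·ΔS·θ_c / [X·(1+k_d θ_c)] = 0.644 × 205 × (621 − 4.51) × 7.49 / [1820 × (1 + 0.0513 × 7.49)] = 6.1×10^5 / 2519 = 242.0 m³.
Q_w = (V·X)/(θ_c X_r) = 242.0 × 1820 / (7.49 × 7890) = 7.452 m³/d.

Q_w ≈ 7.45 m³/d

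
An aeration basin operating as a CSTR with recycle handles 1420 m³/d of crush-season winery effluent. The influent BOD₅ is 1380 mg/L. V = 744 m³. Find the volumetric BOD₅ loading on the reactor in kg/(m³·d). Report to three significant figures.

Volumetric loading L_v = Q·S₀ / V = 1420 × 1380 g/m³ / 744.0 m³ = 2634 g/(m³·d) = 2.634 kg BOD₅/(m³·d).

L_v ≈ 2.63 kg BOD₅/(m³·d)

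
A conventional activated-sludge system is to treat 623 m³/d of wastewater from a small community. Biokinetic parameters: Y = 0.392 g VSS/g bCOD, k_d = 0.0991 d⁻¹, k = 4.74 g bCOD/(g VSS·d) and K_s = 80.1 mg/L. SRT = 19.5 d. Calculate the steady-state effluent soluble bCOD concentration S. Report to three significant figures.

S ≈ 7.05 mg/L

Effluent substrate depends only on kinetics and SRT: S = K_s(1 + k_d θ_c) / [θ_c(Yk − k_d) − 1] = 80.1 × (1 + 0.0991 × 19.5) / [19.5 × (0.392 × 4.74 − 0.0991) − 1] = 234.9 / 33.30 = 7.054 mg/L.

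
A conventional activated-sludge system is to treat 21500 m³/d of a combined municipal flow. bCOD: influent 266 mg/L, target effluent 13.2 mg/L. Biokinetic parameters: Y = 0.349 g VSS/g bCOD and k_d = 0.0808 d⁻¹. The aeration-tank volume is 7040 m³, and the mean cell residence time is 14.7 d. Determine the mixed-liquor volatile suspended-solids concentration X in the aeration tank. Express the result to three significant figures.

X ≈ 1810 mg/L

X = Y·Q·ΔS·θ_c / [V·(1 + k_d θ_c)] = 0.349 × 21500 × (266 − 13.2) × 14.7 / [7040 × (1 + 0.0808 × 14.7)] = 1810 mg/L.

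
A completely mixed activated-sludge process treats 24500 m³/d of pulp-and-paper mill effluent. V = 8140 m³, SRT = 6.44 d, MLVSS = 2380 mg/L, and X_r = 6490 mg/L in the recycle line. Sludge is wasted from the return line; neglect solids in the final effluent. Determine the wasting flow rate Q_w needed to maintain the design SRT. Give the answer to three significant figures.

θ_c = V·X/(Q_w·X_r) when wasting from the recycle, so Q_w = V·X/(θ_c·X_r) = 8140 × 2380 / (6.44 × 6490) = 463.5 m³/d.

Q_w ≈ 464 m³/d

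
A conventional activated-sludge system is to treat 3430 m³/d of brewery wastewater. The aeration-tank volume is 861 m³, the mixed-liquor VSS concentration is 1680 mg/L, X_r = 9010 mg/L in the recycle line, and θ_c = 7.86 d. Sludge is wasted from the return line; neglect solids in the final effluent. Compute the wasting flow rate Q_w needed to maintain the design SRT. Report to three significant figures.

Q_w ≈ 20.4 m³/d

θ_c = V·X/(Q_w·X_r) when wasting from the recycle, so Q_w = V·X/(θ_c·X_r) = 861.0 × 1680 / (7.86 × 9010) = 20.43 m³/d.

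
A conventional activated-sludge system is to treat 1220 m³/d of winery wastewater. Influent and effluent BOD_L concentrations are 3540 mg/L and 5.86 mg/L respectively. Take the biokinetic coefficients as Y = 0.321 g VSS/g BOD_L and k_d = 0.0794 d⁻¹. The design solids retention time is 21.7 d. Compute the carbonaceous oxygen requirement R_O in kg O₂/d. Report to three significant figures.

R_O ≈ 3590 kg O₂/d

Correct the yield for decay: Y_obs = Y/(1 + k_d θ_c) = 0.321 / (1 + 0.0794 × 21.7) = 0.321 / 2.723 = 0.1179.
Mass of BOD_L removed per day: Q(S₀ − S) = 1220 × 3534 g/m³ = 4312 kg/d.
Net sludge production P_X = 0.1179 × 4312 = 508.3 kg VSS/d.
R_O = Q·(S₀ − S) − 1.42·P_X = 4312 − 1.42 × 508.3 = 3590 kg O₂/d.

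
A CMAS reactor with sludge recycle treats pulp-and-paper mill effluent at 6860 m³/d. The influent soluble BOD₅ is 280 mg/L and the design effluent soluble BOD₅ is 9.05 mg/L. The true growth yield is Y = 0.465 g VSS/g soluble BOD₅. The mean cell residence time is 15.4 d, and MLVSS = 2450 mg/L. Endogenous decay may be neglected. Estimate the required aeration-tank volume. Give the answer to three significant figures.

Biomass mass balance (decay neglected): V·X = Y·Q·(S₀ − S)·θ_c, so V = 0.465 × 6860 × (280 − 9.05) × 15.4 / 2450 = 5433 m³.

V ≈ 5430 m³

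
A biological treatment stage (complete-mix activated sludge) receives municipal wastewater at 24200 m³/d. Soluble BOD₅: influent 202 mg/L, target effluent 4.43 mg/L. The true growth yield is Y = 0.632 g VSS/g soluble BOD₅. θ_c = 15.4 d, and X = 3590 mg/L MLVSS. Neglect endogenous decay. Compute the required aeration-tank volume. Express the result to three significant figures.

Biomass mass balance (decay neglected): V·X = Y·Q·(S₀ − S)·θ_c, so V = 0.632 × 24200 × (202 − 4.43) × 15.4 / 3590 = 12962 m³.

V ≈ 13000 m³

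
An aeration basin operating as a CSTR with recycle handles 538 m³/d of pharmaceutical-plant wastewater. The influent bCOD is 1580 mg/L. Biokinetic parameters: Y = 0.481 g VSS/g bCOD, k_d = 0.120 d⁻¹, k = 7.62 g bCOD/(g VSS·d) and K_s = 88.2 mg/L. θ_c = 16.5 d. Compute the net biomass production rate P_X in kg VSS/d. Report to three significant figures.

For a completely mixed reactor with recycle the Lawrence–McCarty relation gives S = K_s·(1 + k_d·θ_c) / [θ_c·(Y·k − k_d) − 1] = 88.2 × (1 + 0.120 × 16.5) / [16.5 × (0.481 × 7.62 − 0.120) − 1] = 262.8 / 57.50 = 4.571 mg/L.
Correct the yield for decay: Y_obs = Y/(1 + k_d θ_c) = 0.481 / (1 + 0.120 × 16.5) = 0.481 / 2.980 = 0.1614.
ΔS = 1580 − 4.57 = 1575 mg/L, so the substrate removal rate is 538 × 1575/1000 = 847.6 kg bCOD/d.
Biomass produced: P_X = Y_obs·Q·ΔS = 0.1614 × 847.6 ≈ 136.8 kg VSS/d.

P_X ≈ 137 kg VSS/d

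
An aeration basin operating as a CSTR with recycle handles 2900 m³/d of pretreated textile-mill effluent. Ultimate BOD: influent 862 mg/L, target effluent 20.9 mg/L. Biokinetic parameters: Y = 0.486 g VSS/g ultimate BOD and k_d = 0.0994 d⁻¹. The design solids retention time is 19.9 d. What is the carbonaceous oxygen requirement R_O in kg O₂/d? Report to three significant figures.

R_O ≈ 1870 kg O₂/d

The observed yield is Y_obs = Y/(1 + k_d·θ_c) = 0.486 / (1 + 0.0994 × 19.9) = 0.486 / 2.978 = 0.1632 g VSS per g ultimate BOD removed.
Substrate removed = Q·(S₀ − S) = 2900 m³/d × (862 − 20.9) g/m³ = 2.44×10^6 g/d = 2439 kg/d.
Biomass synthesised: P_X = Y_obs × 2439 = 398.1 kg VSS/d.
R_O = Q·ΔS − 1.42 P_X = 2439 − 565.2 = 1874 kg O₂/d.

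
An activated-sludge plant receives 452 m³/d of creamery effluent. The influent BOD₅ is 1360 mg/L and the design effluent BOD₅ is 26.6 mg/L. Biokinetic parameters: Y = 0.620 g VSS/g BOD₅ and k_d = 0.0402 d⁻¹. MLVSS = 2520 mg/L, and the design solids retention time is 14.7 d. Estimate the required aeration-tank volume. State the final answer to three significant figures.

V ≈ 1370 m³

Steady-state biomass mass balance: V·X·(1 + k_d·θ_c) = Y·Q·(S₀ − S)·θ_c, so V = 0.620 × 452 × (1360 − 26.6) × 14.7 / [2520 × (1 + 0.0402 × 14.7)] = 5.49×10^6 / 4009 = 1370 m³.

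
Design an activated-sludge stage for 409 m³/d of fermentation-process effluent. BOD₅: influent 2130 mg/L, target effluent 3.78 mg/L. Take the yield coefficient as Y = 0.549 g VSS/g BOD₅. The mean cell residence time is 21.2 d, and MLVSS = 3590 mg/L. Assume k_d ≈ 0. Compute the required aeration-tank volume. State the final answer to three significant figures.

Biomass mass balance (decay neglected): V·X = Y·Q·(S₀ − S)·θ_c, so V = 0.549 × 409 × (2130 − 3.78) × 21.2 / 3590 = 2819 m³.

V ≈ 2820 m³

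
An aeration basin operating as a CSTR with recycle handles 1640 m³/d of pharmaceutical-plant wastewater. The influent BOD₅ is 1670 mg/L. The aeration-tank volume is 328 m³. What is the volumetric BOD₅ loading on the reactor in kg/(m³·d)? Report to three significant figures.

L_v ≈ 8.35 kg BOD₅/(m³·d)

Applied BOD₅ load per unit volume = Q·S₀/V = (1640 × 1670/1000)/328.0 = 8.350 kg BOD₅·m⁻³·d⁻¹.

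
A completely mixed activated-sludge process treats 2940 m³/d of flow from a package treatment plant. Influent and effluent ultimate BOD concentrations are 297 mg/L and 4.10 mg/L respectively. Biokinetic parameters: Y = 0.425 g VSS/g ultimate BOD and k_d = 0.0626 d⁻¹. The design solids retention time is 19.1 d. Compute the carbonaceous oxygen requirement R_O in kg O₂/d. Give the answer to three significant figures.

R_O ≈ 624 kg O₂/d

The observed yield is Y_obs = Y/(1 + k_d·θ_c) = 0.425 / (1 + 0.0626 × 19.1) = 0.425 / 2.196 = 0.1936 g VSS per g ultimate BOD removed.
Q·(S₀ − S) = 2940 × (297 − 4.10) × 10⁻³ = 861.1 kg/d removed.
P_X = Y_obs·Q·(S₀ − S) = 0.1936 × 861.1 = 166.7 kg VSS/d.
R_O = Q·(S₀ − S) − 1.42·P_X = 861.1 − 1.42 × 166.7 = 624.4 kg O₂/d.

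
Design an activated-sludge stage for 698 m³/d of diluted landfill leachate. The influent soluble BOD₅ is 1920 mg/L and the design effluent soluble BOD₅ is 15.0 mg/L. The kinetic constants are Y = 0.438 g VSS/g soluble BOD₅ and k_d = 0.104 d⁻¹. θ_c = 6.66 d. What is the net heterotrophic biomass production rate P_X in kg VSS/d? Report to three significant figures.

P_X ≈ 344 kg VSS/d

Observed yield with endogenous decay: Y_obs = Y / (1 + k_d·θ_c) = 0.438 / (1 + 0.104 × 6.66) = 0.438 / 1.693 = 0.2588 g VSS/g soluble BOD₅.
Q·(S₀ − S) = 698 × (1920 − 15.0) × 10⁻³ = 1330 kg/d removed.
P_X = Y_obs · Q(S₀ − S) = 0.2588 × 1330 = 344.1 kg VSS/d.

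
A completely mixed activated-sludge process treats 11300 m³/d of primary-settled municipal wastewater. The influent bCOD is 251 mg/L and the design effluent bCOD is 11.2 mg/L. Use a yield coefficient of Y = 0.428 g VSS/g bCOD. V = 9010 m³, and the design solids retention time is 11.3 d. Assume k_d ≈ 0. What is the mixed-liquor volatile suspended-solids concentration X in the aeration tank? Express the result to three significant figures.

Without decay, X = Y Q (S₀−S) θ_c / V = 0.428 × 11300 × (251 − 11.2) × 11.3 / 9010 = 1455 mg/L.

X ≈ 1450 mg/L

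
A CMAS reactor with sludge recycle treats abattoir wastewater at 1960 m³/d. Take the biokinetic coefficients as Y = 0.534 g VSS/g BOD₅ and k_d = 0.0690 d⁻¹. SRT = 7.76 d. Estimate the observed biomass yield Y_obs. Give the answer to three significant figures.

Y_obs = Y / (1 + k_d θ_c) = 0.534 / (1 + 0.0690 × 7.76) = 0.534 / 1.535 = 0.3478.

Y_obs ≈ 0.348 g VSS/g BOD₅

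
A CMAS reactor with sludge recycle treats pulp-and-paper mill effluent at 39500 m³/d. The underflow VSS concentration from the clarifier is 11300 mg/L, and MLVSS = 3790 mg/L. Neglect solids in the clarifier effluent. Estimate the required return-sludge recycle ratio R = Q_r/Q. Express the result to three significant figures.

R ≈ 0.505

Solids balance on the clarifier gives (1+R)X = R·X_r, so R = X/(X_r − X) = 3790 / (11300 − 3790) = 0.5047.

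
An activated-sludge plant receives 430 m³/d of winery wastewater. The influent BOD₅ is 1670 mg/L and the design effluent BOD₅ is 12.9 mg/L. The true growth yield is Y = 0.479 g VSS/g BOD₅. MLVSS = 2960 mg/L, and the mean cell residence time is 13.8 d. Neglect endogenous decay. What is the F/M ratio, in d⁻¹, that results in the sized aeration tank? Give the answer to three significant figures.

V·X = Y·Q·ΔS·θ_c gives V = 0.479 × 430 × (1670 − 12.9) × 13.8 / 2960 = 1591 m³.
F/M = applied load / biomass = Q·S₀/(V·X) = 430 × 1670 / (1591 × 2960) = 0.1525 d⁻¹.

F/M ≈ 0.152 d⁻¹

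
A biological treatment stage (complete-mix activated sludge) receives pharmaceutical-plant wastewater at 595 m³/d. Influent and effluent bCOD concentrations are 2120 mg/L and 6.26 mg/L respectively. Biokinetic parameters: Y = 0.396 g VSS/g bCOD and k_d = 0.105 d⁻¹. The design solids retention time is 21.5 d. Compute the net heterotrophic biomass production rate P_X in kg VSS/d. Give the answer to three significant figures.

Observed yield with endogenous decay: Y_obs = Y / (1 + k_d·θ_c) = 0.396 / (1 + 0.105 × 21.5) = 0.396 / 3.257 = 0.1216 g VSS/g bCOD.
Substrate removed = Q·(S₀ − S) = 595 m³/d × (2120 − 6.26) g/m³ = 1.26×10^6 g/d = 1258 kg/d.
P_X = Y_obs · Q(S₀ − S) = 0.1216 × 1258 = 152.9 kg VSS/d.

P_X ≈ 153 kg VSS/d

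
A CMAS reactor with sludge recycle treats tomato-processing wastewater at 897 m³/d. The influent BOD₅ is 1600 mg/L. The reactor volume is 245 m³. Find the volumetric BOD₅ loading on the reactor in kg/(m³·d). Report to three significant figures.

L_v ≈ 5.86 kg BOD₅/(m³·d)

Applied BOD₅ load per unit volume = Q·S₀/V = (897 × 1600/1000)/245.0 = 5.858 kg BOD₅·m⁻³·d⁻¹.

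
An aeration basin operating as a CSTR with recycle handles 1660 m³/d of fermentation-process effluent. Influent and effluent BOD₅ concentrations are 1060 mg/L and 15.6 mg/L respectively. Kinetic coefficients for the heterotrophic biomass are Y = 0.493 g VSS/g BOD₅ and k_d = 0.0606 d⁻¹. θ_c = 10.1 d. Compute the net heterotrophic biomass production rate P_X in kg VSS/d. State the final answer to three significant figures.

P_X ≈ 530 kg VSS/d

The observed yield is Y_obs = Y/(1 + k_d·θ_c) = 0.493 / (1 + 0.0606 × 10.1) = 0.493 / 1.612 = 0.3058 g VSS per g BOD₅ removed.
Mass of BOD₅ removed per day: Q(S₀ − S) = 1660 × 1044 g/m³ = 1734 kg/d.
P_X = Y_obs · Q(S₀ − S) = 0.3058 × 1734 = 530.2 kg VSS/d.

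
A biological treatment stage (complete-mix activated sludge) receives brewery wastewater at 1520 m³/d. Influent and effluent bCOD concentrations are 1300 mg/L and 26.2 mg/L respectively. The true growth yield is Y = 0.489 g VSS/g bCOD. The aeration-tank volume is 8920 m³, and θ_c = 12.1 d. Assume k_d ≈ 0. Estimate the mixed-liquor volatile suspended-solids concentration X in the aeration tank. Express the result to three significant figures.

X ≈ 1280 mg/L

X = Y·Q·ΔS·θ_c / V = 0.489 × 1520 × (1300 − 26.2) × 12.1 / 8920 = 1284 mg/L.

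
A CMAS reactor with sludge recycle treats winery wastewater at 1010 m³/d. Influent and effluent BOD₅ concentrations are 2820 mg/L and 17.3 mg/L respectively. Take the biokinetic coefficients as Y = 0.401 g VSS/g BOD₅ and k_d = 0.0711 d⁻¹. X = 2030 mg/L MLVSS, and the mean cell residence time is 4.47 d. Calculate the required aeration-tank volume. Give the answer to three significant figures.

V ≈ 1900 m³

Rearranging the biomass balance for a CMAS with decay, V = Y·Q·ΔS·θ_c / [X·(1+k_d θ_c)] = 0.401 × 1010 × (2820 − 17.3) × 4.47 / [2030 × (1 + 0.0711 × 4.47)] = 5.07×10^6 / 2675 = 1897 m³.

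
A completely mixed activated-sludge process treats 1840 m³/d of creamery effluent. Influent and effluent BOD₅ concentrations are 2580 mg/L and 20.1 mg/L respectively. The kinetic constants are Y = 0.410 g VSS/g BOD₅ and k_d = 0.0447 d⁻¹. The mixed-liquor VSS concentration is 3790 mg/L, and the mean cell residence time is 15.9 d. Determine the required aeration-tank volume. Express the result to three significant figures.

Steady-state biomass mass balance: V·X·(1 + k_d·θ_c) = Y·Q·(S₀ − S)·θ_c, so V = 0.410 × 1840 × (2580 − 20.1) × 15.9 / [3790 × (1 + 0.0447 × 15.9)] = 3.07×10^7 / 6484 = 4736 m³.

V ≈ 4740 m³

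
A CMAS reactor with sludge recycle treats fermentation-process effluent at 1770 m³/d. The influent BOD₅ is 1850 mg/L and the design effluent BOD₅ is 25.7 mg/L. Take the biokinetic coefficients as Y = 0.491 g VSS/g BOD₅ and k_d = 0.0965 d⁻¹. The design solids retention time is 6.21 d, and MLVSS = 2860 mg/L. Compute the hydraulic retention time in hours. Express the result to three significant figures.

Rearranging the biomass balance for a CMAS with decay, V = Y·Q·ΔS·θ_c / [X·(1+k_d θ_c)] = 0.491 × 1770 × (1850 − 25.7) × 6.21 / [2860 × (1 + 0.0965 × 6.21)] = 9.85×10^6 / 4574 = 2153 m³.
Hydraulic retention time τ = V/Q = 2153 / 1770 = 1.216 d = 29.19 h.

τ ≈ 29.2 h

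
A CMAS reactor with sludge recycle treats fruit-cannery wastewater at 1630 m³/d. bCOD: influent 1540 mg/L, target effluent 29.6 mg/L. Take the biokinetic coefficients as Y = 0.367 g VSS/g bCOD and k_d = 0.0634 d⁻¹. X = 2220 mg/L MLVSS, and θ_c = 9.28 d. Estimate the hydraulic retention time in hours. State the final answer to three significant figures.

τ ≈ 35.0 h

Steady-state biomass mass balance: V·X·(1 + k_d·θ_c) = Y·Q·(S₀ − S)·θ_c, so V = 0.367 × 1630 × (1540 − 29.6) × 9.28 / [2220 × (1 + 0.0634 × 9.28)] = 8.38×10^6 / 3526 = 2378 m³.
HRT = V/Q = 2378 m³ / 1630 m³·d⁻¹ = 1.459 d × 24 = 35.01 h.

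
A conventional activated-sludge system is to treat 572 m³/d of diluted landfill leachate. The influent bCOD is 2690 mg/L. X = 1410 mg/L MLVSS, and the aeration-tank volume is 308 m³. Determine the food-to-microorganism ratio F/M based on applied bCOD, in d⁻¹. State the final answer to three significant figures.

F/M ≈ 3.54 d⁻¹

F/M = Q·S₀ / (V·X) = 572 × 2690 / (308.0 × 1410) = 3.543 g bCOD·(g VSS·d)⁻¹.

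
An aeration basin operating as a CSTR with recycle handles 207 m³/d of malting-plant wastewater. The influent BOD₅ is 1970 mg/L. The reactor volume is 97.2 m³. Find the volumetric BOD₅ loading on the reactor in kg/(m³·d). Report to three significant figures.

L_v ≈ 4.20 kg BOD₅/(m³·d)

L_v = Q S₀ / V = 207 × 1970 × 10⁻³ / 97.20 = 4.195 kg/(m³·d).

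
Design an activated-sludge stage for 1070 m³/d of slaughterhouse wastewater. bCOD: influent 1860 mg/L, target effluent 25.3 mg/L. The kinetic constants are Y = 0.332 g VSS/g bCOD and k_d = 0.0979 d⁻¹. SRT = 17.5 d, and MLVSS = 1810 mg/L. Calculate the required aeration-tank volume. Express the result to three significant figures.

V ≈ 2320 m³

From the SRT design equation V = Y Q (S₀−S) θ_c / [X (1 + k_d θ_c)] = 0.332 × 1070 × (1860 − 25.3) × 17.5 / [1810 × (1 + 0.0979 × 17.5)] = 1.14×10^7 / 4911 = 2323 m³.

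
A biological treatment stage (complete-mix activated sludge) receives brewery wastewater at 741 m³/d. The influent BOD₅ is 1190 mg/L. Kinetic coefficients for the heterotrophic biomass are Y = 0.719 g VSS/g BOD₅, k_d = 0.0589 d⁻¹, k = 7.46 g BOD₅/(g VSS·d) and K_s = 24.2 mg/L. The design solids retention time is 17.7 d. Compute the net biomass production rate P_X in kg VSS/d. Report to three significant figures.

P_X ≈ 310 kg VSS/d

For a completely mixed reactor with recycle the Lawrence–McCarty relation gives S = K_s·(1 + k_d·θ_c) / [θ_c·(Y·k − k_d) − 1] = 24.2 × (1 + 0.0589 × 17.7) / [17.7 × (0.719 × 7.46 − 0.0589) − 1] = 49.43 / 92.90 = 0.5321 mg/L.
The observed yield is Y_obs = Y/(1 + k_d·θ_c) = 0.719 / (1 + 0.0589 × 17.7) = 0.719 / 2.043 = 0.3520 g VSS per g BOD₅ removed.
Q·(S₀ − S) = 741 × (1190 − 0.532) × 10⁻³ = 881.4 kg/d removed.
So the net sludge growth is P_X = 0.3520 × 881.4 = 310.3 kg VSS/d.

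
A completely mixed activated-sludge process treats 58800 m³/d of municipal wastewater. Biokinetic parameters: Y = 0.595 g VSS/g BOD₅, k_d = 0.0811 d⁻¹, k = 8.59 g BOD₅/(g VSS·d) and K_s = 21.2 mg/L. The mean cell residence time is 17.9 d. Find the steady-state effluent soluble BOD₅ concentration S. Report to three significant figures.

For a completely mixed reactor with recycle the Lawrence–McCarty relation gives S = K_s·(1 + k_d·θ_c) / [θ_c·(Y·k − k_d) − 1] = 21.2 × (1 + 0.0811 × 17.9) / [17.9 × (0.595 × 8.59 − 0.0811) − 1] = 51.98 / 89.04 = 0.5838 mg/L.

S ≈ 0.584 mg/L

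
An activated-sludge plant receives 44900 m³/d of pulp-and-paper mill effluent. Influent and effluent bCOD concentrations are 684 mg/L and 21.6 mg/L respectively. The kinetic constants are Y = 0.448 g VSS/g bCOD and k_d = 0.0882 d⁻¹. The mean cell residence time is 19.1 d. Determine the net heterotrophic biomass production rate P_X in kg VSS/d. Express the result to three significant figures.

P_X ≈ 4960 kg VSS/d

Y_obs = Y / (1 + k_d θ_c) = 0.448 / (1 + 0.0882 × 19.1) = 0.448 / 2.685 = 0.1669.
Q·(S₀ − S) = 44900 × (684 − 21.6) × 10⁻³ = 29742 kg/d removed.
P_X = Y_obs · Q(S₀ − S) = 0.1669 × 29742 = 4963 kg VSS/d.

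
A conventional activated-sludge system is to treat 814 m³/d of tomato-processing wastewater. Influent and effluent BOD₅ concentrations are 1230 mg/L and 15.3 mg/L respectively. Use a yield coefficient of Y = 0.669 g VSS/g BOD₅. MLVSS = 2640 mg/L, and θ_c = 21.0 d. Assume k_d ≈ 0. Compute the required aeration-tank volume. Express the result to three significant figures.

V ≈ 5260 m³

With k_d = 0 the design equation reduces to V = Y Q (S₀−S) θ_c / X = 0.669 × 814 × (1230 − 15.3) × 21.0 / 2640 = 5262 m³.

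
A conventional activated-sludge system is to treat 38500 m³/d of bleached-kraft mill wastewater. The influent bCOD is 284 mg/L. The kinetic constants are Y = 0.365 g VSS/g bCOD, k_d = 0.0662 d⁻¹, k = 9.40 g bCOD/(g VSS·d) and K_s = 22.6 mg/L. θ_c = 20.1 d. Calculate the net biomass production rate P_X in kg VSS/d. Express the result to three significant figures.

From the Monod/SRT balance for a CMAS, S = K_s·(1+k_d θ_c)/[θ_c·(Y k − k_d) − 1] = 22.6 × (1 + 0.0662 × 20.1) / [20.1 × (0.365 × 9.40 − 0.0662) − 1] = 52.67 / 66.63 = 0.7905 mg/L.
Y_obs = Y / (1 + k_d θ_c) = 0.365 / (1 + 0.0662 × 20.1) = 0.365 / 2.331 = 0.1566.
ΔS = 284 − 0.790 = 283.2 mg/L, so the substrate removal rate is 38500 × 283.2/1000 = 10904 kg bCOD/d.
P_X = Y_obs · Q(S₀ − S) = 0.1566 × 10904 = 1708 kg VSS/d.

P_X ≈ 1710 kg VSS/d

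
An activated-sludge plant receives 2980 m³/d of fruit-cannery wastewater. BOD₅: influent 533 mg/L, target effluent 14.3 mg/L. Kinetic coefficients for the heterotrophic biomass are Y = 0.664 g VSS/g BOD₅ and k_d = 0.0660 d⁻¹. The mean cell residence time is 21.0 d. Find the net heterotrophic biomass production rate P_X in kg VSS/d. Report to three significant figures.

Observed yield with endogenous decay: Y_obs = Y / (1 + k_d·θ_c) = 0.664 / (1 + 0.0660 × 21.0) = 0.664 / 2.386 = 0.2783 g VSS/g BOD₅.
Q·(S₀ − S) = 2980 × (533 − 14.3) × 10⁻³ = 1546 kg/d removed.
Biomass produced: P_X = Y_obs·Q·ΔS = 0.2783 × 1546 ≈ 430.2 kg VSS/d.

P_X ≈ 430 kg VSS/d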